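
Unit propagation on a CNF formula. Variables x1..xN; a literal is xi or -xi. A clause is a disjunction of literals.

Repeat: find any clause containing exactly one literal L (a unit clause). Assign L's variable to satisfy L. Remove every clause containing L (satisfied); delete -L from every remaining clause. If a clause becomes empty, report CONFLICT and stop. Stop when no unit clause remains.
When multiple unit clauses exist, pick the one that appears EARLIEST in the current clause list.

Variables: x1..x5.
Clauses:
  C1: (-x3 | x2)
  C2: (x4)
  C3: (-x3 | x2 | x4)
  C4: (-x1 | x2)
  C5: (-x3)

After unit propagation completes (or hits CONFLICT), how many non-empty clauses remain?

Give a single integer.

unit clause [4] forces x4=T; simplify:
  satisfied 2 clause(s); 3 remain; assigned so far: [4]
unit clause [-3] forces x3=F; simplify:
  satisfied 2 clause(s); 1 remain; assigned so far: [3, 4]

Answer: 1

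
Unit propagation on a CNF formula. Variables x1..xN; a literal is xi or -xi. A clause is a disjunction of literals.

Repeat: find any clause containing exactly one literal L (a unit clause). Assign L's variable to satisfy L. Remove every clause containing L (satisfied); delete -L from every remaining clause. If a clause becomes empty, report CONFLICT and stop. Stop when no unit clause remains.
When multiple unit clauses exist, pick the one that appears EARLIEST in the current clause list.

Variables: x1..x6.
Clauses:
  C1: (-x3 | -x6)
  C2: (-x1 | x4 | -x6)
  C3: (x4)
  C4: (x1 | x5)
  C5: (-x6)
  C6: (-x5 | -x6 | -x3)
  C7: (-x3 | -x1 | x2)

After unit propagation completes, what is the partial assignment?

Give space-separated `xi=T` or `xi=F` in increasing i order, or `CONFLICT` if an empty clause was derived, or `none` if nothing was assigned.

unit clause [4] forces x4=T; simplify:
  satisfied 2 clause(s); 5 remain; assigned so far: [4]
unit clause [-6] forces x6=F; simplify:
  satisfied 3 clause(s); 2 remain; assigned so far: [4, 6]

Answer: x4=T x6=F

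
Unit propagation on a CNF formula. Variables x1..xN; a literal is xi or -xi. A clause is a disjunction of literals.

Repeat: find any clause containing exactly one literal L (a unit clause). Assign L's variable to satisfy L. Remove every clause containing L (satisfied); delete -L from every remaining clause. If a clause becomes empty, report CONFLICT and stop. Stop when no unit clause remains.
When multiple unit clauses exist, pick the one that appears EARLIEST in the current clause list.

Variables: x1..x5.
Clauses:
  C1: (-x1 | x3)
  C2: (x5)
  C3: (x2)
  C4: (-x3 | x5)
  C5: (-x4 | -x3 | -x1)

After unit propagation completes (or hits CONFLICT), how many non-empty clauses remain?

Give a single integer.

unit clause [5] forces x5=T; simplify:
  satisfied 2 clause(s); 3 remain; assigned so far: [5]
unit clause [2] forces x2=T; simplify:
  satisfied 1 clause(s); 2 remain; assigned so far: [2, 5]

Answer: 2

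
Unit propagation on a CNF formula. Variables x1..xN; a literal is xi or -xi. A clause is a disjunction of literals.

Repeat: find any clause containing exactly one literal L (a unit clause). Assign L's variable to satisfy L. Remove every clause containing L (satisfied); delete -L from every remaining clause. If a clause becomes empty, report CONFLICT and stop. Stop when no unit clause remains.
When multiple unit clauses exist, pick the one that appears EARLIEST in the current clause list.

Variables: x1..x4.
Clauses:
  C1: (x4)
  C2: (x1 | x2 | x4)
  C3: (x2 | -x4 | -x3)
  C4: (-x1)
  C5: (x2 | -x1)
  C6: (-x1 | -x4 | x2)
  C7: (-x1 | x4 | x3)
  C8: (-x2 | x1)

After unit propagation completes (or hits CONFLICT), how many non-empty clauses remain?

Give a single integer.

Answer: 0

Derivation:
unit clause [4] forces x4=T; simplify:
  drop -4 from [2, -4, -3] -> [2, -3]
  drop -4 from [-1, -4, 2] -> [-1, 2]
  satisfied 3 clause(s); 5 remain; assigned so far: [4]
unit clause [-1] forces x1=F; simplify:
  drop 1 from [-2, 1] -> [-2]
  satisfied 3 clause(s); 2 remain; assigned so far: [1, 4]
unit clause [-2] forces x2=F; simplify:
  drop 2 from [2, -3] -> [-3]
  satisfied 1 clause(s); 1 remain; assigned so far: [1, 2, 4]
unit clause [-3] forces x3=F; simplify:
  satisfied 1 clause(s); 0 remain; assigned so far: [1, 2, 3, 4]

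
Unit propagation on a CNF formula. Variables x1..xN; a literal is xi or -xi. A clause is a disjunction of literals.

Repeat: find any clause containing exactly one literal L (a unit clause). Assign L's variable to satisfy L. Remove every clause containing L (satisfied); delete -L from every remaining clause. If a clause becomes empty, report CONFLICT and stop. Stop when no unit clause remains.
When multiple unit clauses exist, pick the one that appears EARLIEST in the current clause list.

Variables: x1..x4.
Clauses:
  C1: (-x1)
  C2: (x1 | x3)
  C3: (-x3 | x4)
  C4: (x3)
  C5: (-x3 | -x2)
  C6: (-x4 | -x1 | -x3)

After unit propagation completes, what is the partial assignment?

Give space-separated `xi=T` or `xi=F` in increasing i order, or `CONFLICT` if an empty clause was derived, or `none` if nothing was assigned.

Answer: x1=F x2=F x3=T x4=T

Derivation:
unit clause [-1] forces x1=F; simplify:
  drop 1 from [1, 3] -> [3]
  satisfied 2 clause(s); 4 remain; assigned so far: [1]
unit clause [3] forces x3=T; simplify:
  drop -3 from [-3, 4] -> [4]
  drop -3 from [-3, -2] -> [-2]
  satisfied 2 clause(s); 2 remain; assigned so far: [1, 3]
unit clause [4] forces x4=T; simplify:
  satisfied 1 clause(s); 1 remain; assigned so far: [1, 3, 4]
unit clause [-2] forces x2=F; simplify:
  satisfied 1 clause(s); 0 remain; assigned so far: [1, 2, 3, 4]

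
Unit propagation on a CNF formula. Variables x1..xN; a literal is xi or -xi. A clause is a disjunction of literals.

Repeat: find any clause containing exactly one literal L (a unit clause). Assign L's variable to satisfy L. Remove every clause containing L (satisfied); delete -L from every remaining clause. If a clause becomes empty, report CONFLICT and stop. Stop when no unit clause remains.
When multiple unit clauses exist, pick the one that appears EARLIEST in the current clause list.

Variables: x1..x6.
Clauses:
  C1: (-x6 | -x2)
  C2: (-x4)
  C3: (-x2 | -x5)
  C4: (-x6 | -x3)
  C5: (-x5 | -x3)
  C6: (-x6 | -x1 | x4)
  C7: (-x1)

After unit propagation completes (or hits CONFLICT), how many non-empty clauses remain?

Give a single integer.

unit clause [-4] forces x4=F; simplify:
  drop 4 from [-6, -1, 4] -> [-6, -1]
  satisfied 1 clause(s); 6 remain; assigned so far: [4]
unit clause [-1] forces x1=F; simplify:
  satisfied 2 clause(s); 4 remain; assigned so far: [1, 4]

Answer: 4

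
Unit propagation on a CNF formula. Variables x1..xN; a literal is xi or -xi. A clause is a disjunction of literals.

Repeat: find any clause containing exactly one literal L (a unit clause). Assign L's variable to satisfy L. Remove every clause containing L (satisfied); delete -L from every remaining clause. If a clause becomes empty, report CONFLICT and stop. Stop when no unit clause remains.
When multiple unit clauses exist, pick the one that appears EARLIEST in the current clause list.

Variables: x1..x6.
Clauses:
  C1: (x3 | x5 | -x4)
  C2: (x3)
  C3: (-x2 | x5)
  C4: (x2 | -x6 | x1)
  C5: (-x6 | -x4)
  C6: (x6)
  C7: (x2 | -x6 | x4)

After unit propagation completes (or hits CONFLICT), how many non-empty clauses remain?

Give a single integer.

Answer: 0

Derivation:
unit clause [3] forces x3=T; simplify:
  satisfied 2 clause(s); 5 remain; assigned so far: [3]
unit clause [6] forces x6=T; simplify:
  drop -6 from [2, -6, 1] -> [2, 1]
  drop -6 from [-6, -4] -> [-4]
  drop -6 from [2, -6, 4] -> [2, 4]
  satisfied 1 clause(s); 4 remain; assigned so far: [3, 6]
unit clause [-4] forces x4=F; simplify:
  drop 4 from [2, 4] -> [2]
  satisfied 1 clause(s); 3 remain; assigned so far: [3, 4, 6]
unit clause [2] forces x2=T; simplify:
  drop -2 from [-2, 5] -> [5]
  satisfied 2 clause(s); 1 remain; assigned so far: [2, 3, 4, 6]
unit clause [5] forces x5=T; simplify:
  satisfied 1 clause(s); 0 remain; assigned so far: [2, 3, 4, 5, 6]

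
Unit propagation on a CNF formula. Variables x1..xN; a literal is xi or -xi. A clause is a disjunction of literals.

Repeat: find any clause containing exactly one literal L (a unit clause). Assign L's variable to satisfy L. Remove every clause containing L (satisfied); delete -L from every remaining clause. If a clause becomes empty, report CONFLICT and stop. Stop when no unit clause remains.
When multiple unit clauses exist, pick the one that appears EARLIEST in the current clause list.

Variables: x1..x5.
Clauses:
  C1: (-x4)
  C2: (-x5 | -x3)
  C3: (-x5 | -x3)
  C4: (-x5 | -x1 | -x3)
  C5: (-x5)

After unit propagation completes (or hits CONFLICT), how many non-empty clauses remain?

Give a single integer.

unit clause [-4] forces x4=F; simplify:
  satisfied 1 clause(s); 4 remain; assigned so far: [4]
unit clause [-5] forces x5=F; simplify:
  satisfied 4 clause(s); 0 remain; assigned so far: [4, 5]

Answer: 0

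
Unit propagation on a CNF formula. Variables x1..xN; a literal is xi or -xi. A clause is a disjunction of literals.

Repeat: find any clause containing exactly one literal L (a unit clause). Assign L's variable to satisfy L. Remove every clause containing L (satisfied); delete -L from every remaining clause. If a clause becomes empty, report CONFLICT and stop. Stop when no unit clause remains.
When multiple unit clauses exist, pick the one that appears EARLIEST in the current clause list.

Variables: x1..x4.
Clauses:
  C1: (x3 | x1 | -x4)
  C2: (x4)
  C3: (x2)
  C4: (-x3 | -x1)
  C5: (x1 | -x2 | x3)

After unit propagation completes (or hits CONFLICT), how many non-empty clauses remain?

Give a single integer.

unit clause [4] forces x4=T; simplify:
  drop -4 from [3, 1, -4] -> [3, 1]
  satisfied 1 clause(s); 4 remain; assigned so far: [4]
unit clause [2] forces x2=T; simplify:
  drop -2 from [1, -2, 3] -> [1, 3]
  satisfied 1 clause(s); 3 remain; assigned so far: [2, 4]

Answer: 3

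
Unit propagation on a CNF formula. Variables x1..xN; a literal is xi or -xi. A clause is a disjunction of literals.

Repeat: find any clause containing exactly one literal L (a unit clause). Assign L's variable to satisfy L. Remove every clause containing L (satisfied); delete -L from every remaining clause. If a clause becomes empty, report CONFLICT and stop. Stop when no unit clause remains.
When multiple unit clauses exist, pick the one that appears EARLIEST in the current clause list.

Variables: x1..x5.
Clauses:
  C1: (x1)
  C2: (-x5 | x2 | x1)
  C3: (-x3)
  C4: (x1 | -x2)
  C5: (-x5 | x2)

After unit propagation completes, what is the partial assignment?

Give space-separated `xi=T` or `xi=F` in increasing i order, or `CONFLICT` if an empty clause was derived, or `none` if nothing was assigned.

unit clause [1] forces x1=T; simplify:
  satisfied 3 clause(s); 2 remain; assigned so far: [1]
unit clause [-3] forces x3=F; simplify:
  satisfied 1 clause(s); 1 remain; assigned so far: [1, 3]

Answer: x1=T x3=F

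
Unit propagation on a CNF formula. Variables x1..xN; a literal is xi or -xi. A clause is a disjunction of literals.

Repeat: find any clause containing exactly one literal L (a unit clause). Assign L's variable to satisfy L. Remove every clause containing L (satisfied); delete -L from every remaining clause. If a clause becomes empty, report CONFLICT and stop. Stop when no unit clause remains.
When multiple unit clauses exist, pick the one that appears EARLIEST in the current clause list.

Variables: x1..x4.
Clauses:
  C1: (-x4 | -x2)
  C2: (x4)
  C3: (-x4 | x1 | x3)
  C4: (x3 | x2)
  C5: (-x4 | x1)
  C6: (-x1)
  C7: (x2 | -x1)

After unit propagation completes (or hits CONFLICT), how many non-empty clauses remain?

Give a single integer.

Answer: 0

Derivation:
unit clause [4] forces x4=T; simplify:
  drop -4 from [-4, -2] -> [-2]
  drop -4 from [-4, 1, 3] -> [1, 3]
  drop -4 from [-4, 1] -> [1]
  satisfied 1 clause(s); 6 remain; assigned so far: [4]
unit clause [-2] forces x2=F; simplify:
  drop 2 from [3, 2] -> [3]
  drop 2 from [2, -1] -> [-1]
  satisfied 1 clause(s); 5 remain; assigned so far: [2, 4]
unit clause [3] forces x3=T; simplify:
  satisfied 2 clause(s); 3 remain; assigned so far: [2, 3, 4]
unit clause [1] forces x1=T; simplify:
  drop -1 from [-1] -> [] (empty!)
  drop -1 from [-1] -> [] (empty!)
  satisfied 1 clause(s); 2 remain; assigned so far: [1, 2, 3, 4]
CONFLICT (empty clause)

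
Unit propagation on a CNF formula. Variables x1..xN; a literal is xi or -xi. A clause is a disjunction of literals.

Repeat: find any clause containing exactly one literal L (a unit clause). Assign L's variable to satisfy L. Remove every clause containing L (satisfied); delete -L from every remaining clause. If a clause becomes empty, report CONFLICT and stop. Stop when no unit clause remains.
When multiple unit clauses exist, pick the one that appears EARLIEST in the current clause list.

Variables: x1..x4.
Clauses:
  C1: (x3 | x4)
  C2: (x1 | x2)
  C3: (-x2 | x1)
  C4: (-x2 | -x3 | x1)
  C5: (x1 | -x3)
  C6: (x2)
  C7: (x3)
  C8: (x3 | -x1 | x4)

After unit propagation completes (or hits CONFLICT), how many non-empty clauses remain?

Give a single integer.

unit clause [2] forces x2=T; simplify:
  drop -2 from [-2, 1] -> [1]
  drop -2 from [-2, -3, 1] -> [-3, 1]
  satisfied 2 clause(s); 6 remain; assigned so far: [2]
unit clause [1] forces x1=T; simplify:
  drop -1 from [3, -1, 4] -> [3, 4]
  satisfied 3 clause(s); 3 remain; assigned so far: [1, 2]
unit clause [3] forces x3=T; simplify:
  satisfied 3 clause(s); 0 remain; assigned so far: [1, 2, 3]

Answer: 0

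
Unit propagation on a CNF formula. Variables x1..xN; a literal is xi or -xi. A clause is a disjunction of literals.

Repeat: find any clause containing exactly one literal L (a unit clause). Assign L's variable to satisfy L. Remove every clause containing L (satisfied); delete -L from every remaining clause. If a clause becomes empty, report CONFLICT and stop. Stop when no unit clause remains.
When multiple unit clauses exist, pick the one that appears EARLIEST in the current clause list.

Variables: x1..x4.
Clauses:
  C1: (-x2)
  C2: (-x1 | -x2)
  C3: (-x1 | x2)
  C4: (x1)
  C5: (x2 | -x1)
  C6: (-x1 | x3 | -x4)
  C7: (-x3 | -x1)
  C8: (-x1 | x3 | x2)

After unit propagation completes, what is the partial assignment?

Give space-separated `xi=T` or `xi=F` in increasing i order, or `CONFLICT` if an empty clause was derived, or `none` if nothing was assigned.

Answer: CONFLICT

Derivation:
unit clause [-2] forces x2=F; simplify:
  drop 2 from [-1, 2] -> [-1]
  drop 2 from [2, -1] -> [-1]
  drop 2 from [-1, 3, 2] -> [-1, 3]
  satisfied 2 clause(s); 6 remain; assigned so far: [2]
unit clause [-1] forces x1=F; simplify:
  drop 1 from [1] -> [] (empty!)
  satisfied 5 clause(s); 1 remain; assigned so far: [1, 2]
CONFLICT (empty clause)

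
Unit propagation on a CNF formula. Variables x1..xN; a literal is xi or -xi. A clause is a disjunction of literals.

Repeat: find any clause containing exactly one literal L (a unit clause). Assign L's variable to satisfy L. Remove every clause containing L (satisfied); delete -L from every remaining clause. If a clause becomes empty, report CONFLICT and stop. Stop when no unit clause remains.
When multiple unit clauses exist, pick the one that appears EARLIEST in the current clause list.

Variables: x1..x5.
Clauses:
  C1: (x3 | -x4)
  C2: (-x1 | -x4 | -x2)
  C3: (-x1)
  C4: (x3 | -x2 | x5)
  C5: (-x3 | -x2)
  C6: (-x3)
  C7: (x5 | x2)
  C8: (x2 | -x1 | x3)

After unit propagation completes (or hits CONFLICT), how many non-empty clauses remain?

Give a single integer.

unit clause [-1] forces x1=F; simplify:
  satisfied 3 clause(s); 5 remain; assigned so far: [1]
unit clause [-3] forces x3=F; simplify:
  drop 3 from [3, -4] -> [-4]
  drop 3 from [3, -2, 5] -> [-2, 5]
  satisfied 2 clause(s); 3 remain; assigned so far: [1, 3]
unit clause [-4] forces x4=F; simplify:
  satisfied 1 clause(s); 2 remain; assigned so far: [1, 3, 4]

Answer: 2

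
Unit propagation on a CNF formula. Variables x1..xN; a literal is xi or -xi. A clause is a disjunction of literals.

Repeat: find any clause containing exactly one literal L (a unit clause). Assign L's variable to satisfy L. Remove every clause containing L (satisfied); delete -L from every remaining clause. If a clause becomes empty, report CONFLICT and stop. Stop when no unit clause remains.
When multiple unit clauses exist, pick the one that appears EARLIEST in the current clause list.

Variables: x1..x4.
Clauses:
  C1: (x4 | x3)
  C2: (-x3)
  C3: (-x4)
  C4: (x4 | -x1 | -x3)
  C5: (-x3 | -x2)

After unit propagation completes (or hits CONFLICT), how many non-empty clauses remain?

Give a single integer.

Answer: 0

Derivation:
unit clause [-3] forces x3=F; simplify:
  drop 3 from [4, 3] -> [4]
  satisfied 3 clause(s); 2 remain; assigned so far: [3]
unit clause [4] forces x4=T; simplify:
  drop -4 from [-4] -> [] (empty!)
  satisfied 1 clause(s); 1 remain; assigned so far: [3, 4]
CONFLICT (empty clause)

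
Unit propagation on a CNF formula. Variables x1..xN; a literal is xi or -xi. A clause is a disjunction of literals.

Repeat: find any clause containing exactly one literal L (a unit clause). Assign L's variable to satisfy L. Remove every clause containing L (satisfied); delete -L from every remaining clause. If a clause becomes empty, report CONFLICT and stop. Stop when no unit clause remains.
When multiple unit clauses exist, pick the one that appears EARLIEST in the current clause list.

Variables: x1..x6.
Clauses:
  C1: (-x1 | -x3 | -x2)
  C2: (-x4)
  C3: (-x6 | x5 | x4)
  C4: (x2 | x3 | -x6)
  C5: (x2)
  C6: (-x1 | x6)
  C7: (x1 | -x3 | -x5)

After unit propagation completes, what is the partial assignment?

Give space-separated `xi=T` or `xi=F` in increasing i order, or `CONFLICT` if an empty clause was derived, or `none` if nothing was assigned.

Answer: x2=T x4=F

Derivation:
unit clause [-4] forces x4=F; simplify:
  drop 4 from [-6, 5, 4] -> [-6, 5]
  satisfied 1 clause(s); 6 remain; assigned so far: [4]
unit clause [2] forces x2=T; simplify:
  drop -2 from [-1, -3, -2] -> [-1, -3]
  satisfied 2 clause(s); 4 remain; assigned so far: [2, 4]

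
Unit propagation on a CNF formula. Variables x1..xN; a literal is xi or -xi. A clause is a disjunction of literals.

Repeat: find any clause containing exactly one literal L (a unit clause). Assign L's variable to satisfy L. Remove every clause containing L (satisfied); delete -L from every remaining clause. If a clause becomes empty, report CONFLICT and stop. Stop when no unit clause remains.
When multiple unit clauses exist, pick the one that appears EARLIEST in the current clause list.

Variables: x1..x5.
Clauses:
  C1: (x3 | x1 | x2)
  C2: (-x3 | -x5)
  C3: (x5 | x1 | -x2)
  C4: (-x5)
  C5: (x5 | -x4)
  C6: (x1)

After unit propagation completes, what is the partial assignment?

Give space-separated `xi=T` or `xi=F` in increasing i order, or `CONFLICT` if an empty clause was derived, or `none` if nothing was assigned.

unit clause [-5] forces x5=F; simplify:
  drop 5 from [5, 1, -2] -> [1, -2]
  drop 5 from [5, -4] -> [-4]
  satisfied 2 clause(s); 4 remain; assigned so far: [5]
unit clause [-4] forces x4=F; simplify:
  satisfied 1 clause(s); 3 remain; assigned so far: [4, 5]
unit clause [1] forces x1=T; simplify:
  satisfied 3 clause(s); 0 remain; assigned so far: [1, 4, 5]

Answer: x1=T x4=F x5=F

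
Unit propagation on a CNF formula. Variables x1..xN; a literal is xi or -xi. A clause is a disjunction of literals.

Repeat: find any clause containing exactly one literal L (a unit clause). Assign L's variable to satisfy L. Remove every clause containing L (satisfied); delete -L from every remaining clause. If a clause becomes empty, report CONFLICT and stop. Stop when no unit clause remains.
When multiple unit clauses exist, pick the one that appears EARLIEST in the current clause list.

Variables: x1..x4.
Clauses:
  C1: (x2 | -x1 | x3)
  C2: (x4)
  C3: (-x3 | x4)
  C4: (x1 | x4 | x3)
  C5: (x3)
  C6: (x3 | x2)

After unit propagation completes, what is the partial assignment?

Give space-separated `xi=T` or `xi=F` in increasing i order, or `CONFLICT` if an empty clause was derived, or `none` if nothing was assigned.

Answer: x3=T x4=T

Derivation:
unit clause [4] forces x4=T; simplify:
  satisfied 3 clause(s); 3 remain; assigned so far: [4]
unit clause [3] forces x3=T; simplify:
  satisfied 3 clause(s); 0 remain; assigned so far: [3, 4]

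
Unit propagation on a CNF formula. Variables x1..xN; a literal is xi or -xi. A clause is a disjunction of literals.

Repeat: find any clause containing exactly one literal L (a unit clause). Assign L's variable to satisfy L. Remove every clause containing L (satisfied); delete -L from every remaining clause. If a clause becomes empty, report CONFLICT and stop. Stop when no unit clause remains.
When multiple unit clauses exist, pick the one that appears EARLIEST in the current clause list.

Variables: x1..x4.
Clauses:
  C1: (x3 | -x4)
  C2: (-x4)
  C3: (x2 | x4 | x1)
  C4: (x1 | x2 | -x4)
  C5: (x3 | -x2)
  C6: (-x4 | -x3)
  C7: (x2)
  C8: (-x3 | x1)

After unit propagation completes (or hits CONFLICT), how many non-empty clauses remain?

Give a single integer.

unit clause [-4] forces x4=F; simplify:
  drop 4 from [2, 4, 1] -> [2, 1]
  satisfied 4 clause(s); 4 remain; assigned so far: [4]
unit clause [2] forces x2=T; simplify:
  drop -2 from [3, -2] -> [3]
  satisfied 2 clause(s); 2 remain; assigned so far: [2, 4]
unit clause [3] forces x3=T; simplify:
  drop -3 from [-3, 1] -> [1]
  satisfied 1 clause(s); 1 remain; assigned so far: [2, 3, 4]
unit clause [1] forces x1=T; simplify:
  satisfied 1 clause(s); 0 remain; assigned so far: [1, 2, 3, 4]

Answer: 0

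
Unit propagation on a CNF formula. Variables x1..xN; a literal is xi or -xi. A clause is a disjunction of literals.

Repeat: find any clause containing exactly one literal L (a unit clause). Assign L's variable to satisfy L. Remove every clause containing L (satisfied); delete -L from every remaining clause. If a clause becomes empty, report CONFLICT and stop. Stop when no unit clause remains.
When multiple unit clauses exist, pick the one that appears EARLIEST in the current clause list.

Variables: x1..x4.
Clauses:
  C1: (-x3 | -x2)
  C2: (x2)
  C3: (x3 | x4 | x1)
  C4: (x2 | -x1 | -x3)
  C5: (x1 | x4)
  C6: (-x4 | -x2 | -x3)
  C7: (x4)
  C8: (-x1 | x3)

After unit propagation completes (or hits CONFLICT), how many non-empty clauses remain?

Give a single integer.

unit clause [2] forces x2=T; simplify:
  drop -2 from [-3, -2] -> [-3]
  drop -2 from [-4, -2, -3] -> [-4, -3]
  satisfied 2 clause(s); 6 remain; assigned so far: [2]
unit clause [-3] forces x3=F; simplify:
  drop 3 from [3, 4, 1] -> [4, 1]
  drop 3 from [-1, 3] -> [-1]
  satisfied 2 clause(s); 4 remain; assigned so far: [2, 3]
unit clause [4] forces x4=T; simplify:
  satisfied 3 clause(s); 1 remain; assigned so far: [2, 3, 4]
unit clause [-1] forces x1=F; simplify:
  satisfied 1 clause(s); 0 remain; assigned so far: [1, 2, 3, 4]

Answer: 0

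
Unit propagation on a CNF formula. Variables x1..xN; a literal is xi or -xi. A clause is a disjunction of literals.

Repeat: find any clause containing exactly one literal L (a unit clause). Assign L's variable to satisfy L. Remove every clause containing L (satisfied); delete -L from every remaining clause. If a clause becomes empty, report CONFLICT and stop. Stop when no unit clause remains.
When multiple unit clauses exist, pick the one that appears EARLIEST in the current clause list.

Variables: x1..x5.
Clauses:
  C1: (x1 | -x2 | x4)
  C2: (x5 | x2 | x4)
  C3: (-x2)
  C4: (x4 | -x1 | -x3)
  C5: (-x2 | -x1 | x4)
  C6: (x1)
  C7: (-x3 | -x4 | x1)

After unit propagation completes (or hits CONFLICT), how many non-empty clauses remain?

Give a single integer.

unit clause [-2] forces x2=F; simplify:
  drop 2 from [5, 2, 4] -> [5, 4]
  satisfied 3 clause(s); 4 remain; assigned so far: [2]
unit clause [1] forces x1=T; simplify:
  drop -1 from [4, -1, -3] -> [4, -3]
  satisfied 2 clause(s); 2 remain; assigned so far: [1, 2]

Answer: 2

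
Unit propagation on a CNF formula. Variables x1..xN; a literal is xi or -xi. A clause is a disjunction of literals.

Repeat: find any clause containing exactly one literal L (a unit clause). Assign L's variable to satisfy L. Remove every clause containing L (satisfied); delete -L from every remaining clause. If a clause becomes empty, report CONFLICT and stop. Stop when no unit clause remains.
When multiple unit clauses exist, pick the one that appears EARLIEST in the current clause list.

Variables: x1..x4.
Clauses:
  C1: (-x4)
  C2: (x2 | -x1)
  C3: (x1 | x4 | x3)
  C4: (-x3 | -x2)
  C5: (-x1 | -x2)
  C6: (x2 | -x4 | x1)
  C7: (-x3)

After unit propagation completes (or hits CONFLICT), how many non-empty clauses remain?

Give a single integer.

Answer: 0

Derivation:
unit clause [-4] forces x4=F; simplify:
  drop 4 from [1, 4, 3] -> [1, 3]
  satisfied 2 clause(s); 5 remain; assigned so far: [4]
unit clause [-3] forces x3=F; simplify:
  drop 3 from [1, 3] -> [1]
  satisfied 2 clause(s); 3 remain; assigned so far: [3, 4]
unit clause [1] forces x1=T; simplify:
  drop -1 from [2, -1] -> [2]
  drop -1 from [-1, -2] -> [-2]
  satisfied 1 clause(s); 2 remain; assigned so far: [1, 3, 4]
unit clause [2] forces x2=T; simplify:
  drop -2 from [-2] -> [] (empty!)
  satisfied 1 clause(s); 1 remain; assigned so far: [1, 2, 3, 4]
CONFLICT (empty clause)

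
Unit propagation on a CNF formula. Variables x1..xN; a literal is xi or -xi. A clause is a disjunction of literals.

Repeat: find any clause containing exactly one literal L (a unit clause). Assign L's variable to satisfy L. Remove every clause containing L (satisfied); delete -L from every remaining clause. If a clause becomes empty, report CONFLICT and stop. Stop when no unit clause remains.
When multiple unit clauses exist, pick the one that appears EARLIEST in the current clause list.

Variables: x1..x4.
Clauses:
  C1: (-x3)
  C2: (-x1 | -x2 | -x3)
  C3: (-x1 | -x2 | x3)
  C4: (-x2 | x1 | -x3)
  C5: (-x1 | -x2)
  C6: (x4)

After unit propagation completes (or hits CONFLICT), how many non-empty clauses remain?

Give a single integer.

Answer: 2

Derivation:
unit clause [-3] forces x3=F; simplify:
  drop 3 from [-1, -2, 3] -> [-1, -2]
  satisfied 3 clause(s); 3 remain; assigned so far: [3]
unit clause [4] forces x4=T; simplify:
  satisfied 1 clause(s); 2 remain; assigned so far: [3, 4]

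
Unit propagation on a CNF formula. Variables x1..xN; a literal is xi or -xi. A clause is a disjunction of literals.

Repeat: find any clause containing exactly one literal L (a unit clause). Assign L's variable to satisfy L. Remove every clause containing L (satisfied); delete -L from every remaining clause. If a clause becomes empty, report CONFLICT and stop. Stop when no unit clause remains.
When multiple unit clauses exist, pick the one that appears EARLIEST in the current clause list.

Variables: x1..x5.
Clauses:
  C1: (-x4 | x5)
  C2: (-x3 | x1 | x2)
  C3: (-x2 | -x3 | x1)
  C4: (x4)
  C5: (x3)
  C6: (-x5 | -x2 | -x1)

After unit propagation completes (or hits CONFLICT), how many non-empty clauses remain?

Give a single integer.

Answer: 3

Derivation:
unit clause [4] forces x4=T; simplify:
  drop -4 from [-4, 5] -> [5]
  satisfied 1 clause(s); 5 remain; assigned so far: [4]
unit clause [5] forces x5=T; simplify:
  drop -5 from [-5, -2, -1] -> [-2, -1]
  satisfied 1 clause(s); 4 remain; assigned so far: [4, 5]
unit clause [3] forces x3=T; simplify:
  drop -3 from [-3, 1, 2] -> [1, 2]
  drop -3 from [-2, -3, 1] -> [-2, 1]
  satisfied 1 clause(s); 3 remain; assigned so far: [3, 4, 5]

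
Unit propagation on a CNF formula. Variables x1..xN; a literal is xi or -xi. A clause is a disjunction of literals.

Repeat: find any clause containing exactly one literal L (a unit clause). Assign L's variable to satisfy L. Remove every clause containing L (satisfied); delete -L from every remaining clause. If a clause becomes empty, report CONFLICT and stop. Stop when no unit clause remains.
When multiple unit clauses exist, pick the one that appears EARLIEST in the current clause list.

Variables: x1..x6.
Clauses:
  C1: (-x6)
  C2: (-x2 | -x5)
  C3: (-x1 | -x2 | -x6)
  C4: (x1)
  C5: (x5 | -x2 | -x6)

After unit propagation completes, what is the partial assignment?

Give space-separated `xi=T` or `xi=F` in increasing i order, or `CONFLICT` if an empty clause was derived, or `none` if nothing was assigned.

unit clause [-6] forces x6=F; simplify:
  satisfied 3 clause(s); 2 remain; assigned so far: [6]
unit clause [1] forces x1=T; simplify:
  satisfied 1 clause(s); 1 remain; assigned so far: [1, 6]

Answer: x1=T x6=F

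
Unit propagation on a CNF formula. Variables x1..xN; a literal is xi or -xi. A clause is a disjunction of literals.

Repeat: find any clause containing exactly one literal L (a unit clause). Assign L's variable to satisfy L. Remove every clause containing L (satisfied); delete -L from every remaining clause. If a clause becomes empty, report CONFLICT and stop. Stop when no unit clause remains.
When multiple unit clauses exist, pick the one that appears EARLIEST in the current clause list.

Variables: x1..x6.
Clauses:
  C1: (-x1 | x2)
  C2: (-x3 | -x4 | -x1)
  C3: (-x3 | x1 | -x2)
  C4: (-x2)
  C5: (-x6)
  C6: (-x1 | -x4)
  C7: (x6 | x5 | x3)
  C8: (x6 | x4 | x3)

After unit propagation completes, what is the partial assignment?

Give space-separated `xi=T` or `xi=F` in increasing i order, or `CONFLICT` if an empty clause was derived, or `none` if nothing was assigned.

Answer: x1=F x2=F x6=F

Derivation:
unit clause [-2] forces x2=F; simplify:
  drop 2 from [-1, 2] -> [-1]
  satisfied 2 clause(s); 6 remain; assigned so far: [2]
unit clause [-1] forces x1=F; simplify:
  satisfied 3 clause(s); 3 remain; assigned so far: [1, 2]
unit clause [-6] forces x6=F; simplify:
  drop 6 from [6, 5, 3] -> [5, 3]
  drop 6 from [6, 4, 3] -> [4, 3]
  satisfied 1 clause(s); 2 remain; assigned so far: [1, 2, 6]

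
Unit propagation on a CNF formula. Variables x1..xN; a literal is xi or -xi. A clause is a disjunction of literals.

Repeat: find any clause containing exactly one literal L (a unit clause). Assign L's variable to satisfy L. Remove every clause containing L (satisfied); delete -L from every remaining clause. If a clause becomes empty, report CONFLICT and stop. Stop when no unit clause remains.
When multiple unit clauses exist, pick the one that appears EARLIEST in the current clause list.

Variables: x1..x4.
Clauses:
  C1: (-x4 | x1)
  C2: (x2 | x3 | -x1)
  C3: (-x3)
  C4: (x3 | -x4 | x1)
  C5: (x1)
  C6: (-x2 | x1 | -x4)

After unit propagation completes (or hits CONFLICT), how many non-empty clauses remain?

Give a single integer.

unit clause [-3] forces x3=F; simplify:
  drop 3 from [2, 3, -1] -> [2, -1]
  drop 3 from [3, -4, 1] -> [-4, 1]
  satisfied 1 clause(s); 5 remain; assigned so far: [3]
unit clause [1] forces x1=T; simplify:
  drop -1 from [2, -1] -> [2]
  satisfied 4 clause(s); 1 remain; assigned so far: [1, 3]
unit clause [2] forces x2=T; simplify:
  satisfied 1 clause(s); 0 remain; assigned so far: [1, 2, 3]

Answer: 0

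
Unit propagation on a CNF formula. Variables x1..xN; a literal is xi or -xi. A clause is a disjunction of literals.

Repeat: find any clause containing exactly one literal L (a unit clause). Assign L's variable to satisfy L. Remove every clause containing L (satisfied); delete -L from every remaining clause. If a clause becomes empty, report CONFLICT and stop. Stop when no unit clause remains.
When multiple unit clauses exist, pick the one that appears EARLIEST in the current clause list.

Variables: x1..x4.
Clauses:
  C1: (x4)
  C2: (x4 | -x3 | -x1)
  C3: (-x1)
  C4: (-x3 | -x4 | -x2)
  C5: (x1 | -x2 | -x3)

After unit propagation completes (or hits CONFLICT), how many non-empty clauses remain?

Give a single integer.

unit clause [4] forces x4=T; simplify:
  drop -4 from [-3, -4, -2] -> [-3, -2]
  satisfied 2 clause(s); 3 remain; assigned so far: [4]
unit clause [-1] forces x1=F; simplify:
  drop 1 from [1, -2, -3] -> [-2, -3]
  satisfied 1 clause(s); 2 remain; assigned so far: [1, 4]

Answer: 2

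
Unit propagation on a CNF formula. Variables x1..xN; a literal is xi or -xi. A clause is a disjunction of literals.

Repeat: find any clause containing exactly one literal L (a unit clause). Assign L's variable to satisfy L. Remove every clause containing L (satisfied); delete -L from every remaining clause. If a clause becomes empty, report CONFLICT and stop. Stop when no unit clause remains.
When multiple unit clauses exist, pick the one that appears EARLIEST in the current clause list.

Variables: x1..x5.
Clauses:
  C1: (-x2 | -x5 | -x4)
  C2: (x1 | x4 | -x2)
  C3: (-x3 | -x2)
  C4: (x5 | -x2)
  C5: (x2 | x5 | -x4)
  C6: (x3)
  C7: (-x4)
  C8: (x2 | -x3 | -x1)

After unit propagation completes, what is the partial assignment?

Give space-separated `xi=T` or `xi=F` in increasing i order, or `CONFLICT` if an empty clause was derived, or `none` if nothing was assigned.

unit clause [3] forces x3=T; simplify:
  drop -3 from [-3, -2] -> [-2]
  drop -3 from [2, -3, -1] -> [2, -1]
  satisfied 1 clause(s); 7 remain; assigned so far: [3]
unit clause [-2] forces x2=F; simplify:
  drop 2 from [2, 5, -4] -> [5, -4]
  drop 2 from [2, -1] -> [-1]
  satisfied 4 clause(s); 3 remain; assigned so far: [2, 3]
unit clause [-4] forces x4=F; simplify:
  satisfied 2 clause(s); 1 remain; assigned so far: [2, 3, 4]
unit clause [-1] forces x1=F; simplify:
  satisfied 1 clause(s); 0 remain; assigned so far: [1, 2, 3, 4]

Answer: x1=F x2=F x3=T x4=F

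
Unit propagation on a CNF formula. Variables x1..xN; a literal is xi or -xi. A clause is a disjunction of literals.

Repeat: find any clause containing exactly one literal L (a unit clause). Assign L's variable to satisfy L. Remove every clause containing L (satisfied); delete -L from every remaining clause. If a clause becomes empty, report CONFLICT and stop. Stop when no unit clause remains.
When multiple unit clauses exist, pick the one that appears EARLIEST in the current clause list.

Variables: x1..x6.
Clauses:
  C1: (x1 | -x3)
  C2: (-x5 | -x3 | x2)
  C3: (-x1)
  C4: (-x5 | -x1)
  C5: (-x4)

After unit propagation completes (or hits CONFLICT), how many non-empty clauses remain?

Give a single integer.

unit clause [-1] forces x1=F; simplify:
  drop 1 from [1, -3] -> [-3]
  satisfied 2 clause(s); 3 remain; assigned so far: [1]
unit clause [-3] forces x3=F; simplify:
  satisfied 2 clause(s); 1 remain; assigned so far: [1, 3]
unit clause [-4] forces x4=F; simplify:
  satisfied 1 clause(s); 0 remain; assigned so far: [1, 3, 4]

Answer: 0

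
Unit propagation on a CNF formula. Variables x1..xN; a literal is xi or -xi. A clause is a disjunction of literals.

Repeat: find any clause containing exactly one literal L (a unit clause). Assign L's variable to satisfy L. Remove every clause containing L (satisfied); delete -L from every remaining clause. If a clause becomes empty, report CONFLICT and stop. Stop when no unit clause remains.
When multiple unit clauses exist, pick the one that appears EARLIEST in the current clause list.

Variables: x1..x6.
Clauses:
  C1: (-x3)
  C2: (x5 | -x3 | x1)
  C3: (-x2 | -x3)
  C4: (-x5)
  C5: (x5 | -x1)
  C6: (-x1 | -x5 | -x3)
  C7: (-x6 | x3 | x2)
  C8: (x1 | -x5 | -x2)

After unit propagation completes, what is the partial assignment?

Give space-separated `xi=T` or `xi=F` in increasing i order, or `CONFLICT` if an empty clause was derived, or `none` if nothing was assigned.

Answer: x1=F x3=F x5=F

Derivation:
unit clause [-3] forces x3=F; simplify:
  drop 3 from [-6, 3, 2] -> [-6, 2]
  satisfied 4 clause(s); 4 remain; assigned so far: [3]
unit clause [-5] forces x5=F; simplify:
  drop 5 from [5, -1] -> [-1]
  satisfied 2 clause(s); 2 remain; assigned so far: [3, 5]
unit clause [-1] forces x1=F; simplify:
  satisfied 1 clause(s); 1 remain; assigned so far: [1, 3, 5]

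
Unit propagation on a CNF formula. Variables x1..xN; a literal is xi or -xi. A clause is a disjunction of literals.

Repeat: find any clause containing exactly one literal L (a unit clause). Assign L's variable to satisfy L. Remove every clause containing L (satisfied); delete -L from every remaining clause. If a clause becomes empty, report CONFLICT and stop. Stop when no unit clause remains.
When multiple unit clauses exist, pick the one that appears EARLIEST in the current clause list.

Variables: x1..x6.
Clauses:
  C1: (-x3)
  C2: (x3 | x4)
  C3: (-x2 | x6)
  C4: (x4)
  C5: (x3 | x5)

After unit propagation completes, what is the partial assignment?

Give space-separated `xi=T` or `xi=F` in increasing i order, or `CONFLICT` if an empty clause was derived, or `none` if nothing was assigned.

unit clause [-3] forces x3=F; simplify:
  drop 3 from [3, 4] -> [4]
  drop 3 from [3, 5] -> [5]
  satisfied 1 clause(s); 4 remain; assigned so far: [3]
unit clause [4] forces x4=T; simplify:
  satisfied 2 clause(s); 2 remain; assigned so far: [3, 4]
unit clause [5] forces x5=T; simplify:
  satisfied 1 clause(s); 1 remain; assigned so far: [3, 4, 5]

Answer: x3=F x4=T x5=T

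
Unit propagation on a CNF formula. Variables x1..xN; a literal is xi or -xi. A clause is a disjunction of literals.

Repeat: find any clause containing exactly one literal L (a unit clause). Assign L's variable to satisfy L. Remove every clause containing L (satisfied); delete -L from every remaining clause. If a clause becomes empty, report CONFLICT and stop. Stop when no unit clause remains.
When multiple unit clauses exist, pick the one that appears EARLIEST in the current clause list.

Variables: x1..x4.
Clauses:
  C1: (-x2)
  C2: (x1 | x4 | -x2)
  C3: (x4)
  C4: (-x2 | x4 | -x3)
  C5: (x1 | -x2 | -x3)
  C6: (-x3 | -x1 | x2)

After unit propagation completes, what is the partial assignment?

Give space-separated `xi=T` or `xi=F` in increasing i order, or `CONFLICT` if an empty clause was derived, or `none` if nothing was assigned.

unit clause [-2] forces x2=F; simplify:
  drop 2 from [-3, -1, 2] -> [-3, -1]
  satisfied 4 clause(s); 2 remain; assigned so far: [2]
unit clause [4] forces x4=T; simplify:
  satisfied 1 clause(s); 1 remain; assigned so far: [2, 4]

Answer: x2=F x4=T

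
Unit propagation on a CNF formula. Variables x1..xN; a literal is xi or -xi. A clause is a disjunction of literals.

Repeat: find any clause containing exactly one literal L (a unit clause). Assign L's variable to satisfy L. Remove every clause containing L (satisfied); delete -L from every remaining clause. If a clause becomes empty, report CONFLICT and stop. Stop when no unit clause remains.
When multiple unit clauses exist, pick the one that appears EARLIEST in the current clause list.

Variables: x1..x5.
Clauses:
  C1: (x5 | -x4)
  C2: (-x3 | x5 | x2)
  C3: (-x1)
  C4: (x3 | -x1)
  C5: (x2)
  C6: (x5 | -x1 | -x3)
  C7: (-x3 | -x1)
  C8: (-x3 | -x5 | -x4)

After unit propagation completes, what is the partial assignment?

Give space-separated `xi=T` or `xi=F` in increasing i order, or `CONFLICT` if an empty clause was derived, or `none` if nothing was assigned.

Answer: x1=F x2=T

Derivation:
unit clause [-1] forces x1=F; simplify:
  satisfied 4 clause(s); 4 remain; assigned so far: [1]
unit clause [2] forces x2=T; simplify:
  satisfied 2 clause(s); 2 remain; assigned so far: [1, 2]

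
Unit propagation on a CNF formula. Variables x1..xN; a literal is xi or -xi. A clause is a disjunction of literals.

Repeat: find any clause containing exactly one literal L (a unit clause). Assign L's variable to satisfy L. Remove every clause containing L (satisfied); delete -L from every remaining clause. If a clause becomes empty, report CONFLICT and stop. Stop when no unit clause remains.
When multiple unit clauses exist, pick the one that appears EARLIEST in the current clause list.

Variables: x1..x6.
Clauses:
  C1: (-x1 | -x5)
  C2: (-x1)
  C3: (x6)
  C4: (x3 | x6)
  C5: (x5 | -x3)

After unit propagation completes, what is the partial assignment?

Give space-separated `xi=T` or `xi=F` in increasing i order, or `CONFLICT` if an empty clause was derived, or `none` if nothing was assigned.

unit clause [-1] forces x1=F; simplify:
  satisfied 2 clause(s); 3 remain; assigned so far: [1]
unit clause [6] forces x6=T; simplify:
  satisfied 2 clause(s); 1 remain; assigned so far: [1, 6]

Answer: x1=F x6=T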